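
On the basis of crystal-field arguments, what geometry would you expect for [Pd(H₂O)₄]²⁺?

square planar

Ligand charges: water is neutral. With an overall charge of +2 the palladium centre must be in the +2 oxidation state.
Pd sits in group 10, so the d-electron count is 10 − 2 = 8.
With 4 monodentate ligands the coordination number is 4.
A 4d d⁸ ion has a large crystal-field splitting; square planar leaves the high-energy d_{x²−y²} orbital empty and maximises CFSE.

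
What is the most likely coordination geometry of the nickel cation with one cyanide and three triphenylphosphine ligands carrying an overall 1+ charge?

Each cyanide is −1; triphenylphosphine is neutral; balancing the +1 overall charge requires Ni(II).
Group 10 minus oxidation state 2 gives a d⁸ configuration.
Coordination number: 4.
Cyanide and triphenylphosphine are strong-field ligands (high in the spectrochemical series).
A 3d d⁸ ion with strong-field ligands gains enough CFSE to favour square planar over tetrahedral.

square planar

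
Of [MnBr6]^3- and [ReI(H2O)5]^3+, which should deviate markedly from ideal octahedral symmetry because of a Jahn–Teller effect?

[MnBr6]^3-: Summing ligand charges against the −3 overall charge gives an oxidation state of +3 for manganese. Mn sits in group 7, so the d-electron count is 7 − 3 = 4. Bromide is a weak-field ligand for a first-row metal, so the complex is high-spin. The t₂g³e_g¹ (high-spin) configuration has an unevenly filled e_g set; the Jahn–Teller theorem predicts a tetragonal distortion (typically axial elongation) to lift the degeneracy.
[ReI(H2O)5]^3+: Ligand charges: each iodide is −1; water is neutral. With an overall charge of +3 the rhenium centre must be in the +4 oxidation state. Rhenium is a group-7 element; Re(IV) is therefore d³. The d³ configuration leaves the e_g set evenly filled (or empty) — no strong Jahn–Teller driving force.

[MnBr6]^3-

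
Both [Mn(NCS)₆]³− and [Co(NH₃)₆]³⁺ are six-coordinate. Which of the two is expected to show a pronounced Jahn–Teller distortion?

[Mn(NCS)₆]³−

[Mn(NCS)₆]³−: Each isothiocyanate is −1; balancing the −3 overall charge requires Mn(III). Mn sits in group 7, so the d-electron count is 7 − 3 = 4. Isothiocyanate is a weak-field ligand for a first-row metal, so the complex is high-spin. The t₂g³e_g¹ (high-spin) configuration has an unevenly filled e_g set; the Jahn–Teller theorem predicts a tetragonal distortion (typically axial elongation) to lift the degeneracy.
[Co(NH₃)₆]³⁺: Ligand charges: ammonia is neutral. With an overall charge of +3 the cobalt centre must be in the +3 oxidation state. Group 9 minus oxidation state 3 gives a d⁶ configuration. Co(III) has an exceptionally large octahedral splitting and is low-spin with essentially every ligand except fluoride. The d⁶ configuration leaves the e_g set evenly filled (or empty) — no strong Jahn–Teller driving force.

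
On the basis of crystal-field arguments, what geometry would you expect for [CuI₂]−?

Summing ligand charges against the −1 overall charge gives an oxidation state of +1 for copper.
Cu sits in group 11, so the d-electron count is 11 − 1 = 10.
With 2 monodentate ligands the coordination number is 2.
A d¹⁰ ion with only two ligands adopts a linear arrangement (sp hybridisation; no CFSE preference).

linear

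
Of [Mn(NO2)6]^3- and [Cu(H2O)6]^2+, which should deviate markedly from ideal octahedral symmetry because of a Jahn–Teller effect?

[Cu(H2O)6]^2+

[Mn(NO2)6]^3-: Ligand charges: each nitro (N-bound nitrite) is −1. With an overall charge of −3 the manganese centre must be in the +3 oxidation state. Manganese is a group-7 element; Mn(III) is therefore d⁴. Nitro (N-bound nitrite) is a strong-field ligand (high in the spectrochemical series) for a first-row metal, so the complex is low-spin. The d⁴ configuration leaves the e_g set evenly filled (or empty) — no strong Jahn–Teller driving force.
[Cu(H2O)6]^2+: Summing ligand charges against the +2 overall charge gives an oxidation state of +2 for copper. Group 11 minus oxidation state 2 gives a d⁹ configuration. The t₂g⁶e_g³ configuration has an unevenly filled e_g set; the Jahn–Teller theorem predicts a tetragonal distortion (typically axial elongation) to lift the degeneracy.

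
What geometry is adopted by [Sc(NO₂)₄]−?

tetrahedral

Each nitro (N-bound nitrite) is −1; balancing the −1 overall charge requires Sc(III).
Sc sits in group 3, so the d-electron count is 3 − 3 = 0.
With 4 monodentate ligands the coordination number is 4.
A d⁰ ion has no crystal-field stabilisation preference between square planar and tetrahedral, so four ligands adopt the sterically favoured tetrahedral geometry.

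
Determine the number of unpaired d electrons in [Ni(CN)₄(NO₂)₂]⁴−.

Ligand charges: each cyanide is −1; each nitro (N-bound nitrite) is −1. With an overall charge of −4 the nickel centre must be in the +2 oxidation state.
Group 10 minus oxidation state 2 gives a d⁸ configuration.
In an octahedral field the d⁸ configuration is t₂g⁶e_g² (only one arrangement possible), giving 2 unpaired electrons.

2 unpaired electrons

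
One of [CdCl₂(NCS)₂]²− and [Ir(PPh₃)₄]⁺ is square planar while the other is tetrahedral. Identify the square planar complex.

[Ir(PPh₃)₄]⁺

For [CdCl₂(NCS)₂]²−: Each chloride is −1; each isothiocyanate is −1; balancing the −2 overall charge requires Cd(II). Cadmium is a group-12 element; Cd(II) is therefore d¹⁰. A d¹⁰ ion has no crystal-field stabilisation preference between square planar and tetrahedral, so four ligands adopt the sterically favoured tetrahedral geometry. → tetrahedral.
For [Ir(PPh₃)₄]⁺: Ligand charges: triphenylphosphine is neutral. With an overall charge of +1 the iridium centre must be in the +1 oxidation state. Iridium is a group-9 element; Ir(I) is therefore d⁸. A 5d d⁸ ion has a large crystal-field splitting; square planar leaves the high-energy d_{x²−y²} orbital empty and maximises CFSE. → square planar.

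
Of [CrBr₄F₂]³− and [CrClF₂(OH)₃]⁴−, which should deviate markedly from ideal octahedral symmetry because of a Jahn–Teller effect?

[CrBr₄F₂]³−: Ligand charges: each bromide is −1; each fluoride is −1. With an overall charge of −3 the chromium centre must be in the +3 oxidation state. Cr sits in group 6, so the d-electron count is 6 − 3 = 3. The d³ configuration leaves the e_g set evenly filled (or empty) — no strong Jahn–Teller driving force.
[CrClF₂(OH)₃]⁴−: Each chloride is −1; each fluoride is −1; each hydroxide is −1; balancing the −4 overall charge requires Cr(II). Group 6 minus oxidation state 2 gives a d⁴ configuration. Chloride, fluoride, and hydroxide are weak-field ligands for a first-row metal, so the complex is high-spin. The t₂g³e_g¹ (high-spin) configuration has an unevenly filled e_g set; the Jahn–Teller theorem predicts a tetragonal distortion (typically axial elongation) to lift the degeneracy.

[CrClF₂(OH)₃]⁴−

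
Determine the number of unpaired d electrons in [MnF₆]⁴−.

5 unpaired electrons

Each fluoride is −1; balancing the −4 overall charge requires Mn(II).
Group 7 minus oxidation state 2 gives a d⁵ configuration.
The spin state decides the count: Fluoride is a weak-field ligand for a first-row metal, so the complex is high-spin.
An octahedral high-spin d⁵ ion is t₂g³e_g², giving 5 unpaired electrons.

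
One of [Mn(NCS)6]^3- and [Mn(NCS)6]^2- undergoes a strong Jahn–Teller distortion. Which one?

[Mn(NCS)6]^3-

[Mn(NCS)6]^3-: Ligand charges: each isothiocyanate is −1. With an overall charge of −3 the manganese centre must be in the +3 oxidation state. Manganese is a group-7 element; Mn(III) is therefore d⁴. Isothiocyanate is a weak-field ligand for a first-row metal, so the complex is high-spin. The t₂g³e_g¹ (high-spin) configuration has an unevenly filled e_g set; the Jahn–Teller theorem predicts a tetragonal distortion (typically axial elongation) to lift the degeneracy.
[Mn(NCS)6]^2-: Ligand charges: each isothiocyanate is −1. With an overall charge of −2 the manganese centre must be in the +4 oxidation state. Group 7 minus oxidation state 4 gives a d³ configuration. The d³ configuration leaves the e_g set evenly filled (or empty) — no strong Jahn–Teller driving force.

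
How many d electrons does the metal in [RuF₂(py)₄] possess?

Ligand charges: each fluoride is −1; pyridine is neutral. With an overall charge of 0 the ruthenium centre must be in the +2 oxidation state.
Group 8 minus oxidation state 2 gives a d⁶ configuration.

d⁶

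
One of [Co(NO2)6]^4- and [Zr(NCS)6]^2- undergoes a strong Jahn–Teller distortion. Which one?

[Co(NO2)6]^4-: Ligand charges: each nitro (N-bound nitrite) is −1. With an overall charge of −4 the cobalt centre must be in the +2 oxidation state. Group 9 minus oxidation state 2 gives a d⁷ configuration. Nitro (N-bound nitrite) is a strong-field ligand (high in the spectrochemical series) for a first-row metal, so the complex is low-spin. The t₂g⁶e_g¹ (low-spin) configuration has an unevenly filled e_g set; the Jahn–Teller theorem predicts a tetragonal distortion (typically axial elongation) to lift the degeneracy.
[Zr(NCS)6]^2-: Ligand charges: each isothiocyanate is −1. With an overall charge of −2 the zirconium centre must be in the +4 oxidation state. Zr sits in group 4, so the d-electron count is 4 − 4 = 0. The d⁰ configuration leaves the e_g set evenly filled (or empty) — no strong Jahn–Teller driving force.

[Co(NO2)6]^4-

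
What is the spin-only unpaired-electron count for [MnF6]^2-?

Summing ligand charges against the −2 overall charge gives an oxidation state of +4 for manganese.
Mn sits in group 7, so the d-electron count is 7 − 4 = 3.
In an octahedral field the d³ configuration is t₂g³e_g⁰ (only one arrangement possible), giving 3 unpaired electrons.

3 unpaired electrons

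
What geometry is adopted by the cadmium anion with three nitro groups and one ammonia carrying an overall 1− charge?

tetrahedral

Ligand charges: each nitro (N-bound nitrite) is −1; ammonia is neutral. With an overall charge of −1 the cadmium centre must be in the +2 oxidation state.
Group 12 minus oxidation state 2 gives a d¹⁰ configuration.
Coordination number: 4.
A d¹⁰ ion has no crystal-field stabilisation preference between square planar and tetrahedral, so four ligands adopt the sterically favoured tetrahedral geometry.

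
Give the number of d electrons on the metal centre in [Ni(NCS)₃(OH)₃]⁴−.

d⁸

Each isothiocyanate is −1; each hydroxide is −1; balancing the −4 overall charge requires Ni(II).
Group 10 minus oxidation state 2 gives a d⁸ configuration.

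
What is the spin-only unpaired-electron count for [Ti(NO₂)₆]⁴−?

Ligand charges: each nitro (N-bound nitrite) is −1. With an overall charge of −4 the titanium centre must be in the +2 oxidation state.
Titanium is a group-4 element; Ti(II) is therefore d².
In an octahedral field the d² configuration is t₂g²e_g⁰ (only one arrangement possible), giving 2 unpaired electrons.

2 unpaired electrons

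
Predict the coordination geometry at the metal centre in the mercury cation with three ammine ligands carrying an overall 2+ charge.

trigonal planar

Ammonia is neutral; balancing the +2 overall charge requires Hg(II).
Mercury is a group-12 element; Hg(II) is therefore d¹⁰.
With 3 monodentate ligands the coordination number is 3.
Three ligands around a d¹⁰ centre minimise repulsion in a trigonal-planar arrangement.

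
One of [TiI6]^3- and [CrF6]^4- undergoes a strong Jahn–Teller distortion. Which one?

[TiI6]^3-: Summing ligand charges against the −3 overall charge gives an oxidation state of +3 for titanium. Group 4 minus oxidation state 3 gives a d¹ configuration. The d¹ configuration leaves the e_g set evenly filled (or empty) — no strong Jahn–Teller driving force.
[CrF6]^4-: Ligand charges: each fluoride is −1. With an overall charge of −4 the chromium centre must be in the +2 oxidation state. Cr sits in group 6, so the d-electron count is 6 − 2 = 4. Fluoride is a weak-field ligand for a first-row metal, so the complex is high-spin. The t₂g³e_g¹ (high-spin) configuration has an unevenly filled e_g set; the Jahn–Teller theorem predicts a tetragonal distortion (typically axial elongation) to lift the degeneracy.

[CrF6]^4-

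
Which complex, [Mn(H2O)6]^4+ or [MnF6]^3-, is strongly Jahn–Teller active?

[Mn(H2O)6]^4+: Water is neutral; balancing the +4 overall charge requires Mn(IV). Mn sits in group 7, so the d-electron count is 7 − 4 = 3. The d³ configuration leaves the e_g set evenly filled (or empty) — no strong Jahn–Teller driving force.
[MnF6]^3-: Ligand charges: each fluoride is −1. With an overall charge of −3 the manganese centre must be in the +3 oxidation state. Group 7 minus oxidation state 3 gives a d⁴ configuration. Fluoride is a weak-field ligand for a first-row metal, so the complex is high-spin. The t₂g³e_g¹ (high-spin) configuration has an unevenly filled e_g set; the Jahn–Teller theorem predicts a tetragonal distortion (typically axial elongation) to lift the degeneracy.

[MnF6]^3-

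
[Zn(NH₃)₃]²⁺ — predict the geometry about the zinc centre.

Ammonia is neutral; balancing the +2 overall charge requires Zn(II).
Zn sits in group 12, so the d-electron count is 12 − 2 = 10.
With 3 monodentate ligands the coordination number is 3.
Three ligands around a d¹⁰ centre minimise repulsion in a trigonal-planar arrangement.

trigonal planar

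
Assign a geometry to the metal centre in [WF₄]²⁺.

tetrahedral

Ligand charges: each fluoride is −1. With an overall charge of +2 the tungsten centre must be in the +6 oxidation state.
W sits in group 6, so the d-electron count is 6 − 6 = 0.
Coordination number: 4.
A d⁰ ion has no crystal-field stabilisation preference between square planar and tetrahedral, so four ligands adopt the sterically favoured tetrahedral geometry.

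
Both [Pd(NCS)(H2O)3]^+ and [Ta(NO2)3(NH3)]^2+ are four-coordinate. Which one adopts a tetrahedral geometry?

[Ta(NO2)3(NH3)]^2+

For [Pd(NCS)(H2O)3]^+: Ligand charges: each isothiocyanate is −1; water is neutral. With an overall charge of +1 the palladium centre must be in the +2 oxidation state. Pd sits in group 10, so the d-electron count is 10 − 2 = 8. A 4d d⁸ ion has a large crystal-field splitting; square planar leaves the high-energy d_{x²−y²} orbital empty and maximises CFSE. → square planar.
For [Ta(NO2)3(NH3)]^2+: Summing ligand charges against the +2 overall charge gives an oxidation state of +5 for tantalum. Ta sits in group 5, so the d-electron count is 5 − 5 = 0. A d⁰ ion has no crystal-field stabilisation preference between square planar and tetrahedral, so four ligands adopt the sterically favoured tetrahedral geometry. → tetrahedral.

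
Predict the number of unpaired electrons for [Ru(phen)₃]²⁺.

0 unpaired electrons

Summing ligand charges against the +2 overall charge gives an oxidation state of +2 for ruthenium.
Ruthenium is a group-8 element; Ru(II) is therefore d⁶.
Counting donor atoms: 3×1,10-phenanthroline (bidentate) → 6 donors. Coordination number = 6.
The spin state decides the count: a 4d ion has a large Δₒ and is invariably low-spin.
An octahedral low-spin d⁶ ion is t₂g⁶e_g⁰, giving 0 unpaired electrons.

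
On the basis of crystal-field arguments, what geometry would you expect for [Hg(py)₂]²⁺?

linear

Ligand charges: pyridine is neutral. With an overall charge of +2 the mercury centre must be in the +2 oxidation state.
Group 12 minus oxidation state 2 gives a d¹⁰ configuration.
With 2 monodentate ligands the coordination number is 2.
A d¹⁰ ion with only two ligands adopts a linear arrangement (sp hybridisation; no CFSE preference).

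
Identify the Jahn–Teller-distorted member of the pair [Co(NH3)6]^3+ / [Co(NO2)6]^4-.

[Co(NO2)6]^4-

[Co(NH3)6]^3+: Ammonia is neutral; balancing the +3 overall charge requires Co(III). Co sits in group 9, so the d-electron count is 9 − 3 = 6. Co(III) has an exceptionally large octahedral splitting and is low-spin with essentially every ligand except fluoride. The d⁶ configuration leaves the e_g set evenly filled (or empty) — no strong Jahn–Teller driving force.
[Co(NO2)6]^4-: Ligand charges: each nitro (N-bound nitrite) is −1. With an overall charge of −4 the cobalt centre must be in the +2 oxidation state. Group 9 minus oxidation state 2 gives a d⁷ configuration. Nitro (N-bound nitrite) is a strong-field ligand (high in the spectrochemical series) for a first-row metal, so the complex is low-spin. The t₂g⁶e_g¹ (low-spin) configuration has an unevenly filled e_g set; the Jahn–Teller theorem predicts a tetragonal distortion (typically axial elongation) to lift the degeneracy.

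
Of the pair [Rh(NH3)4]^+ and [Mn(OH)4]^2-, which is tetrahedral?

[Mn(OH)4]^2-

For [Rh(NH3)4]^+: Ligand charges: ammonia is neutral. With an overall charge of +1 the rhodium centre must be in the +1 oxidation state. Rh sits in group 9, so the d-electron count is 9 − 1 = 8. A 4d d⁸ ion has a large crystal-field splitting; square planar leaves the high-energy d_{x²−y²} orbital empty and maximises CFSE. → square planar.
For [Mn(OH)4]^2-: Ligand charges: each hydroxide is −1. With an overall charge of −2 the manganese centre must be in the +2 oxidation state. Manganese is a group-7 element; Mn(II) is therefore d⁵. A high-spin d⁵ ion has zero CFSE in either geometry, so four ligands adopt the sterically favoured tetrahedral geometry. → tetrahedral.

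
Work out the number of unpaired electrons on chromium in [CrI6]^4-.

4

Summing ligand charges against the −4 overall charge gives an oxidation state of +2 for chromium.
Group 6 minus oxidation state 2 gives a d⁴ configuration.
The spin state decides the count: Iodide is a weak-field ligand for a first-row metal, so the complex is high-spin.
An octahedral high-spin d⁴ ion is t₂g³e_g¹, giving 4 unpaired electrons.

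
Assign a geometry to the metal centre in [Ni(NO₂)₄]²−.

Ligand charges: each nitro (N-bound nitrite) is −1. With an overall charge of −2 the nickel centre must be in the +2 oxidation state.
Nickel is a group-10 element; Ni(II) is therefore d⁸.
Coordination number: 4.
Nitro (N-bound nitrite) is a strong-field ligand (high in the spectrochemical series).
A 3d d⁸ ion with strong-field ligands gains enough CFSE to favour square planar over tetrahedral.

square planar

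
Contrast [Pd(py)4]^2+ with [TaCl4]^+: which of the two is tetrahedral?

For [Pd(py)4]^2+: Ligand charges: pyridine is neutral. With an overall charge of +2 the palladium centre must be in the +2 oxidation state. Group 10 minus oxidation state 2 gives a d⁸ configuration. A 4d d⁸ ion has a large crystal-field splitting; square planar leaves the high-energy d_{x²−y²} orbital empty and maximises CFSE. → square planar.
For [TaCl4]^+: Summing ligand charges against the +1 overall charge gives an oxidation state of +5 for tantalum. Group 5 minus oxidation state 5 gives a d⁰ configuration. A d⁰ ion has no crystal-field stabilisation preference between square planar and tetrahedral, so four ligands adopt the sterically favoured tetrahedral geometry. → tetrahedral.

[TaCl4]^+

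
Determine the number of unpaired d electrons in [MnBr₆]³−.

Ligand charges: each bromide is −1. With an overall charge of −3 the manganese centre must be in the +3 oxidation state.
Group 7 minus oxidation state 3 gives a d⁴ configuration.
The spin state decides the count: Bromide is a weak-field ligand for a first-row metal, so the complex is high-spin.
An octahedral high-spin d⁴ ion is t₂g³e_g¹, giving 4 unpaired electrons.

4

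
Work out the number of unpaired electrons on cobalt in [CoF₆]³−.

Summing ligand charges against the −3 overall charge gives an oxidation state of +3 for cobalt.
Co sits in group 9, so the d-electron count is 9 − 3 = 6.
The spin state decides the count: fluoride is the one ligand weak enough to leave Co(III) high-spin — [CoF₆]³⁻ is the classic exception.
An octahedral high-spin d⁶ ion is t₂g⁴e_g², giving 4 unpaired electrons.

4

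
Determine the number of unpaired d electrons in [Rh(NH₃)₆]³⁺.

0

Ammonia is neutral; balancing the +3 overall charge requires Rh(III).
Rh sits in group 9, so the d-electron count is 9 − 3 = 6.
The spin state decides the count: a 4d ion has a large Δₒ and is invariably low-spin.
An octahedral low-spin d⁶ ion is t₂g⁶e_g⁰, giving 0 unpaired electrons.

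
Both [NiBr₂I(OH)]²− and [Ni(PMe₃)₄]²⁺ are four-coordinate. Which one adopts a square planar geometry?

[Ni(PMe₃)₄]²⁺

For [NiBr₂I(OH)]²−: Ligand charges: each bromide is −1; each iodide is −1; each hydroxide is −1. With an overall charge of −2 the nickel centre must be in the +2 oxidation state. Ni sits in group 10, so the d-electron count is 10 − 2 = 8. Bromide, hydroxide, and iodide are weak-field ligands. With weak-field ligands the CFSE gain from square planar is small, so a 3d d⁸ ion takes the sterically preferred tetrahedral geometry. → tetrahedral.
For [Ni(PMe₃)₄]²⁺: Trimethylphosphine is neutral; balancing the +2 overall charge requires Ni(II). Nickel is a group-10 element; Ni(II) is therefore d⁸. Trimethylphosphine is a strong-field ligand (high in the spectrochemical series). A 3d d⁸ ion with strong-field ligands gains enough CFSE to favour square planar over tetrahedral. → square planar.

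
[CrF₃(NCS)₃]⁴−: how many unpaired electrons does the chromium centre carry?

4 unpaired electrons

Each fluoride is −1; each isothiocyanate is −1; balancing the −4 overall charge requires Cr(II).
Cr sits in group 6, so the d-electron count is 6 − 2 = 4.
The spin state decides the count: Fluoride and isothiocyanate are weak-field ligands for a first-row metal, so the complex is high-spin.
An octahedral high-spin d⁴ ion is t₂g³e_g¹, giving 4 unpaired electrons.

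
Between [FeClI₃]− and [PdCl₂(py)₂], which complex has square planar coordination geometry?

For [FeClI₃]−: Each chloride is −1; each iodide is −1; balancing the −1 overall charge requires Fe(III). Iron is a group-8 element; Fe(III) is therefore d⁵. A high-spin d⁵ ion has zero CFSE in either geometry, so four ligands adopt the sterically favoured tetrahedral geometry. → tetrahedral.
For [PdCl₂(py)₂]: Each chloride is −1; pyridine is neutral; balancing the 0 overall charge requires Pd(II). Pd sits in group 10, so the d-electron count is 10 − 2 = 8. A 4d d⁸ ion has a large crystal-field splitting; square planar leaves the high-energy d_{x²−y²} orbital empty and maximises CFSE. → square planar.

[PdCl₂(py)₂]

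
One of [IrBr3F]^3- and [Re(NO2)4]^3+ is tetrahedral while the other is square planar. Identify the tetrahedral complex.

For [IrBr3F]^3-: Ligand charges: each bromide is −1; each fluoride is −1. With an overall charge of −3 the iridium centre must be in the +1 oxidation state. Iridium is a group-9 element; Ir(I) is therefore d⁸. A 5d d⁸ ion has a large crystal-field splitting; square planar leaves the high-energy d_{x²−y²} orbital empty and maximises CFSE. → square planar.
For [Re(NO2)4]^3+: Summing ligand charges against the +3 overall charge gives an oxidation state of +7 for rhenium. Group 7 minus oxidation state 7 gives a d⁰ configuration. A d⁰ ion has no crystal-field stabilisation preference between square planar and tetrahedral, so four ligands adopt the sterically favoured tetrahedral geometry. → tetrahedral.

[Re(NO2)4]^3+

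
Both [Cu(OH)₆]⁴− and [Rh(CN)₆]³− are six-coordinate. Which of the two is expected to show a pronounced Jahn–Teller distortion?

[Cu(OH)₆]⁴−

[Cu(OH)₆]⁴−: Summing ligand charges against the −4 overall charge gives an oxidation state of +2 for copper. Group 11 minus oxidation state 2 gives a d⁹ configuration. The t₂g⁶e_g³ configuration has an unevenly filled e_g set; the Jahn–Teller theorem predicts a tetragonal distortion (typically axial elongation) to lift the degeneracy.
[Rh(CN)₆]³−: Ligand charges: each cyanide is −1. With an overall charge of −3 the rhodium centre must be in the +3 oxidation state. Rh sits in group 9, so the d-electron count is 9 − 3 = 6. A 4d ion has a large Δₒ and is invariably low-spin. The d⁶ configuration leaves the e_g set evenly filled (or empty) — no strong Jahn–Teller driving force.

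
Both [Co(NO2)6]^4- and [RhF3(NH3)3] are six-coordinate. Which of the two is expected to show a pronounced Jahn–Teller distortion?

[Co(NO2)6]^4-: Each nitro (N-bound nitrite) is −1; balancing the −4 overall charge requires Co(II). Cobalt is a group-9 element; Co(II) is therefore d⁷. Nitro (N-bound nitrite) is a strong-field ligand (high in the spectrochemical series) for a first-row metal, so the complex is low-spin. The t₂g⁶e_g¹ (low-spin) configuration has an unevenly filled e_g set; the Jahn–Teller theorem predicts a tetragonal distortion (typically axial elongation) to lift the degeneracy.
[RhF3(NH3)3]: Each fluoride is −1; ammonia is neutral; balancing the 0 overall charge requires Rh(III). Rhodium is a group-9 element; Rh(III) is therefore d⁶. A 4d ion has a large Δₒ and is invariably low-spin. The d⁶ configuration leaves the e_g set evenly filled (or empty) — no strong Jahn–Teller driving force.

[Co(NO2)6]^4-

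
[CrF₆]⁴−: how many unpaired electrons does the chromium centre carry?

4 unpaired electrons

Summing ligand charges against the −4 overall charge gives an oxidation state of +2 for chromium.
Group 6 minus oxidation state 2 gives a d⁴ configuration.
The spin state decides the count: Fluoride is a weak-field ligand for a first-row metal, so the complex is high-spin.
An octahedral high-spin d⁴ ion is t₂g³e_g¹, giving 4 unpaired electrons.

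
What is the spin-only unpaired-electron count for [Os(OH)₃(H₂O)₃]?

1 unpaired electron

Each hydroxide is −1; water is neutral; balancing the 0 overall charge requires Os(III).
Osmium is a group-8 element; Os(III) is therefore d⁵.
The spin state decides the count: a 5d ion has a large Δₒ and is invariably low-spin.
An octahedral low-spin d⁵ ion is t₂g⁵e_g⁰, giving 1 unpaired electron.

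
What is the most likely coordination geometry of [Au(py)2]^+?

Pyridine is neutral; balancing the +1 overall charge requires Au(I).
Gold is a group-11 element; Au(I) is therefore d¹⁰.
With 2 monodentate ligands the coordination number is 2.
A d¹⁰ ion with only two ligands adopts a linear arrangement (sp hybridisation; no CFSE preference).

linear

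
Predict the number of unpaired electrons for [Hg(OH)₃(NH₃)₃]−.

Each hydroxide is −1; ammonia is neutral; balancing the −1 overall charge requires Hg(II).
Mercury is a group-12 element; Hg(II) is therefore d¹⁰.
In an octahedral field the d¹⁰ configuration is t₂g⁶e_g⁴, giving 0 unpaired electrons.

0 unpaired electrons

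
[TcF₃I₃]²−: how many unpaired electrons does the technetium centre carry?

3

Ligand charges: each fluoride is −1; each iodide is −1. With an overall charge of −2 the technetium centre must be in the +4 oxidation state.
Tc sits in group 7, so the d-electron count is 7 − 4 = 3.
In an octahedral field the d³ configuration is t₂g³e_g⁰ (only one arrangement possible), giving 3 unpaired electrons.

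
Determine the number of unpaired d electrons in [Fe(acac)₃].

5 unpaired electrons

Summing ligand charges against the 0 overall charge gives an oxidation state of +3 for iron.
Group 8 minus oxidation state 3 gives a d⁵ configuration.
Counting donor atoms: 3×acetylacetonate (bidentate) → 6 donors. Coordination number = 6.
The spin state decides the count: Acetylacetonate is a weak-field ligand for a first-row metal, so the complex is high-spin.
An octahedral high-spin d⁵ ion is t₂g³e_g², giving 5 unpaired electrons.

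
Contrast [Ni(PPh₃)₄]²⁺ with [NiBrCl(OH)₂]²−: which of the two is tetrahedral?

[NiBrCl(OH)₂]²−

For [Ni(PPh₃)₄]²⁺: Ligand charges: triphenylphosphine is neutral. With an overall charge of +2 the nickel centre must be in the +2 oxidation state. Ni sits in group 10, so the d-electron count is 10 − 2 = 8. Triphenylphosphine is a strong-field ligand (high in the spectrochemical series). A 3d d⁸ ion with strong-field ligands gains enough CFSE to favour square planar over tetrahedral. → square planar.
For [NiBrCl(OH)₂]²−: Each bromide is −1; each chloride is −1; each hydroxide is −1; balancing the −2 overall charge requires Ni(II). Ni sits in group 10, so the d-electron count is 10 − 2 = 8. Bromide, chloride, and hydroxide are weak-field ligands. With weak-field ligands the CFSE gain from square planar is small, so a 3d d⁸ ion takes the sterically preferred tetrahedral geometry. → tetrahedral.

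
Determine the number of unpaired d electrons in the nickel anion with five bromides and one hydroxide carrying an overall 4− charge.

2

Ligand charges: each bromide is −1; each hydroxide is −1. With an overall charge of −4 the nickel centre must be in the +2 oxidation state.
Ni sits in group 10, so the d-electron count is 10 − 2 = 8.
In an octahedral field the d⁸ configuration is t₂g⁶e_g² (only one arrangement possible), giving 2 unpaired electrons.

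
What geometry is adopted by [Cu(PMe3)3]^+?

Summing ligand charges against the +1 overall charge gives an oxidation state of +1 for copper.
Copper is a group-11 element; Cu(I) is therefore d¹⁰.
Coordination number: 3.
Three ligands around a d¹⁰ centre minimise repulsion in a trigonal-planar arrangement.

trigonal planar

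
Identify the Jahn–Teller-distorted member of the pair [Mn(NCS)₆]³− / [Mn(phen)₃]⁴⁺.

[Mn(NCS)₆]³−

[Mn(NCS)₆]³−: Summing ligand charges against the −3 overall charge gives an oxidation state of +3 for manganese. Mn sits in group 7, so the d-electron count is 7 − 3 = 4. Isothiocyanate is a weak-field ligand for a first-row metal, so the complex is high-spin. The t₂g³e_g¹ (high-spin) configuration has an unevenly filled e_g set; the Jahn–Teller theorem predicts a tetragonal distortion (typically axial elongation) to lift the degeneracy.
[Mn(phen)₃]⁴⁺: 1,10-phenanthroline is neutral; balancing the +4 overall charge requires Mn(IV). Group 7 minus oxidation state 4 gives a d³ configuration. The d³ configuration leaves the e_g set evenly filled (or empty) — no strong Jahn–Teller driving force.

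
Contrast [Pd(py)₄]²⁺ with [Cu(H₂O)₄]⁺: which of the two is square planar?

For [Pd(py)₄]²⁺: Ligand charges: pyridine is neutral. With an overall charge of +2 the palladium centre must be in the +2 oxidation state. Group 10 minus oxidation state 2 gives a d⁸ configuration. A 4d d⁸ ion has a large crystal-field splitting; square planar leaves the high-energy d_{x²−y²} orbital empty and maximises CFSE. → square planar.
For [Cu(H₂O)₄]⁺: Ligand charges: water is neutral. With an overall charge of +1 the copper centre must be in the +1 oxidation state. Copper is a group-11 element; Cu(I) is therefore d¹⁰. A d¹⁰ ion has no crystal-field stabilisation preference between square planar and tetrahedral, so four ligands adopt the sterically favoured tetrahedral geometry. → tetrahedral.

[Pd(py)₄]²⁺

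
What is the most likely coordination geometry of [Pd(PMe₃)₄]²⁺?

square planar

Trimethylphosphine is neutral; balancing the +2 overall charge requires Pd(II).
Pd sits in group 10, so the d-electron count is 10 − 2 = 8.
With 4 monodentate ligands the coordination number is 4.
A 4d d⁸ ion has a large crystal-field splitting; square planar leaves the high-energy d_{x²−y²} orbital empty and maximises CFSE.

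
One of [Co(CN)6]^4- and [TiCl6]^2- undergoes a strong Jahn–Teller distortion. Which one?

[Co(CN)6]^4-

[Co(CN)6]^4-: Summing ligand charges against the −4 overall charge gives an oxidation state of +2 for cobalt. Group 9 minus oxidation state 2 gives a d⁷ configuration. Cyanide is a strong-field ligand (high in the spectrochemical series) for a first-row metal, so the complex is low-spin. The t₂g⁶e_g¹ (low-spin) configuration has an unevenly filled e_g set; the Jahn–Teller theorem predicts a tetragonal distortion (typically axial elongation) to lift the degeneracy.
[TiCl6]^2-: Summing ligand charges against the −2 overall charge gives an oxidation state of +4 for titanium. Ti sits in group 4, so the d-electron count is 4 − 4 = 0. The d⁰ configuration leaves the e_g set evenly filled (or empty) — no strong Jahn–Teller driving force.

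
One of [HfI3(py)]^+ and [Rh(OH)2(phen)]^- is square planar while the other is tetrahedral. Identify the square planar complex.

For [HfI3(py)]^+: Ligand charges: each iodide is −1; pyridine is neutral. With an overall charge of +1 the hafnium centre must be in the +4 oxidation state. Hf sits in group 4, so the d-electron count is 4 − 4 = 0. A d⁰ ion has no crystal-field stabilisation preference between square planar and tetrahedral, so four ligands adopt the sterically favoured tetrahedral geometry. → tetrahedral.
For [Rh(OH)2(phen)]^-: Summing ligand charges against the −1 overall charge gives an oxidation state of +1 for rhodium. Rhodium is a group-9 element; Rh(I) is therefore d⁸. A 4d d⁸ ion has a large crystal-field splitting; square planar leaves the high-energy d_{x²−y²} orbital empty and maximises CFSE. → square planar.

[Rh(OH)2(phen)]^-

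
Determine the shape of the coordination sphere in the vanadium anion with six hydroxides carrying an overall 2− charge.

octahedral

Each hydroxide is −1; balancing the −2 overall charge requires V(IV).
V sits in group 5, so the d-electron count is 5 − 4 = 1.
With 6 monodentate ligands the coordination number is 6.
Six donors around a single metal centre give an octahedral coordination sphere.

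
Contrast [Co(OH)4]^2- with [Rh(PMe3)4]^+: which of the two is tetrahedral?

For [Co(OH)4]^2-: Each hydroxide is −1; balancing the −2 overall charge requires Co(II). Co sits in group 9, so the d-electron count is 9 − 2 = 7. For a high-spin 3d d⁷ ion with weak-field ligands the small Δₜ gives little square-planar CFSE advantage, so four ligands adopt the sterically favoured tetrahedral geometry. → tetrahedral.
For [Rh(PMe3)4]^+: Summing ligand charges against the +1 overall charge gives an oxidation state of +1 for rhodium. Group 9 minus oxidation state 1 gives a d⁸ configuration. A 4d d⁸ ion has a large crystal-field splitting; square planar leaves the high-energy d_{x²−y²} orbital empty and maximises CFSE. → square planar.

[Co(OH)4]^2-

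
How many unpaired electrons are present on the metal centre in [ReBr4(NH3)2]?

3 unpaired electrons

Ligand charges: each bromide is −1; ammonia is neutral. With an overall charge of 0 the rhenium centre must be in the +4 oxidation state.
Rhenium is a group-7 element; Re(IV) is therefore d³.
In an octahedral field the d³ configuration is t₂g³e_g⁰ (only one arrangement possible), giving 3 unpaired electrons.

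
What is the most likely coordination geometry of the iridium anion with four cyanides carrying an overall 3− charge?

square planar

Each cyanide is −1; balancing the −3 overall charge requires Ir(I).
Iridium is a group-9 element; Ir(I) is therefore d⁸.
With 4 monodentate ligands the coordination number is 4.
A 5d d⁸ ion has a large crystal-field splitting; square planar leaves the high-energy d_{x²−y²} orbital empty and maximises CFSE.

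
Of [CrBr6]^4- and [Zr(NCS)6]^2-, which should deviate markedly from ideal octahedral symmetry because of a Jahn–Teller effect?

[CrBr6]^4-

[CrBr6]^4-: Ligand charges: each bromide is −1. With an overall charge of −4 the chromium centre must be in the +2 oxidation state. Group 6 minus oxidation state 2 gives a d⁴ configuration. Bromide is a weak-field ligand for a first-row metal, so the complex is high-spin. The t₂g³e_g¹ (high-spin) configuration has an unevenly filled e_g set; the Jahn–Teller theorem predicts a tetragonal distortion (typically axial elongation) to lift the degeneracy.
[Zr(NCS)6]^2-: Each isothiocyanate is −1; balancing the −2 overall charge requires Zr(IV). Zirconium is a group-4 element; Zr(IV) is therefore d⁰. The d⁰ configuration leaves the e_g set evenly filled (or empty) — no strong Jahn–Teller driving force.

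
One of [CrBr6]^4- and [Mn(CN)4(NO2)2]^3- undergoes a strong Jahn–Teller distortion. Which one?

[CrBr6]^4-: Each bromide is −1; balancing the −4 overall charge requires Cr(II). Group 6 minus oxidation state 2 gives a d⁴ configuration. Bromide is a weak-field ligand for a first-row metal, so the complex is high-spin. The t₂g³e_g¹ (high-spin) configuration has an unevenly filled e_g set; the Jahn–Teller theorem predicts a tetragonal distortion (typically axial elongation) to lift the degeneracy.
[Mn(CN)4(NO2)2]^3-: Ligand charges: each cyanide is −1; each nitro (N-bound nitrite) is −1. With an overall charge of −3 the manganese centre must be in the +3 oxidation state. Mn sits in group 7, so the d-electron count is 7 − 3 = 4. Cyanide and nitro (N-bound nitrite) are strong-field ligands (high in the spectrochemical series) for a first-row metal, so the complex is low-spin. The d⁴ configuration leaves the e_g set evenly filled (or empty) — no strong Jahn–Teller driving force.

[CrBr6]^4-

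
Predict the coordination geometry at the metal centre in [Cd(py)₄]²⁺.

tetrahedral

Pyridine is neutral; balancing the +2 overall charge requires Cd(II).
Cd sits in group 12, so the d-electron count is 12 − 2 = 10.
With 4 monodentate ligands the coordination number is 4.
A d¹⁰ ion has no crystal-field stabilisation preference between square planar and tetrahedral, so four ligands adopt the sterically favoured tetrahedral geometry.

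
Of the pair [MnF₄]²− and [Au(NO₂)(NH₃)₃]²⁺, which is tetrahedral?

[MnF₄]²−

For [MnF₄]²−: Each fluoride is −1; balancing the −2 overall charge requires Mn(II). Manganese is a group-7 element; Mn(II) is therefore d⁵. A high-spin d⁵ ion has zero CFSE in either geometry, so four ligands adopt the sterically favoured tetrahedral geometry. → tetrahedral.
For [Au(NO₂)(NH₃)₃]²⁺: Each nitro (N-bound nitrite) is −1; ammonia is neutral; balancing the +2 overall charge requires Au(III). Au sits in group 11, so the d-electron count is 11 − 3 = 8. A 5d d⁸ ion has a large crystal-field splitting; square planar leaves the high-energy d_{x²−y²} orbital empty and maximises CFSE. → square planar.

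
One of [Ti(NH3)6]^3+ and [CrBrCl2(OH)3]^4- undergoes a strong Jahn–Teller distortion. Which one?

[CrBrCl2(OH)3]^4-

[Ti(NH3)6]^3+: Ligand charges: ammonia is neutral. With an overall charge of +3 the titanium centre must be in the +3 oxidation state. Titanium is a group-4 element; Ti(III) is therefore d¹. The d¹ configuration leaves the e_g set evenly filled (or empty) — no strong Jahn–Teller driving force.
[CrBrCl2(OH)3]^4-: Ligand charges: each bromide is −1; each chloride is −1; each hydroxide is −1. With an overall charge of −4 the chromium centre must be in the +2 oxidation state. Chromium is a group-6 element; Cr(II) is therefore d⁴. Bromide, chloride, and hydroxide are weak-field ligands for a first-row metal, so the complex is high-spin. The t₂g³e_g¹ (high-spin) configuration has an unevenly filled e_g set; the Jahn–Teller theorem predicts a tetragonal distortion (typically axial elongation) to lift the degeneracy.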